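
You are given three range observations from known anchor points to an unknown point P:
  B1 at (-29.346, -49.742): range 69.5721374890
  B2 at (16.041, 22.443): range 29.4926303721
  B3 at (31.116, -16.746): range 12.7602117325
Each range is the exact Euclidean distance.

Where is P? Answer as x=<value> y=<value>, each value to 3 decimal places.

eq1: (x + 29.346)² + (y + 49.742)² = 69.5721374890²
eq2: (x − 16.041)² + (y − 22.443)² = 29.4926303721²
eq3: (x − 31.116)² + (y + 16.746)² = 12.7602117325²
eq2−eq1, eq2−eq3 (x²,y² cancel):
  -90.774·x − 144.370·y = -1396.014719
  30.150·x − 78.378·y = 1194.624285
det = -90.774·-78.378 − -144.370·30.150 = 11467.440072
x = (-1396.014719·-78.378 − -144.370·1194.624285) / 11467.440072 = 24.581314
y = (-90.774·1194.624285 − -1396.014719·30.150) / 11467.440072 = -5.786033

x=24.581 y=-5.786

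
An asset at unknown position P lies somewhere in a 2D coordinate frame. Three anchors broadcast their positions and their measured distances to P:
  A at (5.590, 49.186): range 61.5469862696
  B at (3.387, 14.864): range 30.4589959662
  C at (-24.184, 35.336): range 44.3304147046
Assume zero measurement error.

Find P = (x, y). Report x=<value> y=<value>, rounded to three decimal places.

eq1: (x − 5.590)² + (y − 49.186)² = 61.5469862696²
eq2: (x − 3.387)² + (y − 14.864)² = 30.4589959662²
eq3: (x + 24.184)² + (y − 35.336)² = 44.3304147046²
eq3−eq1, eq3−eq2 (x²,y² cancel):
  59.548·x + 27.700·y = -1205.833907
  55.142·x − 40.944·y = -563.653254
det = 59.548·-40.944 − 27.700·55.142 = -3965.566712
x = (-1205.833907·-40.944 − 27.700·-563.653254) / -3965.566712 = -16.387282
y = (59.548·-563.653254 − -1205.833907·55.142) / -3965.566712 = -8.303396

x=-16.387 y=-8.303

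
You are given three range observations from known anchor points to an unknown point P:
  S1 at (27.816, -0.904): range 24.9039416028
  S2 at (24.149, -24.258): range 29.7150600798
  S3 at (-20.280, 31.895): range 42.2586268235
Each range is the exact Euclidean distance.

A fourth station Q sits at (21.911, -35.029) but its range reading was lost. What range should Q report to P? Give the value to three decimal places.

eq1: (x − 27.816)² + (y + 0.904)² = 24.9039416028²
eq2: (x − 24.149)² + (y + 24.258)² = 29.7150600798²
eq3: (x + 20.280)² + (y − 31.895)² = 42.2586268235²
eq2−eq3, eq2−eq1 (x²,y² cancel):
  -88.858·x + 112.306·y = -645.862085
  7.334·x + 46.708·y = -134.299205
det = -88.858·46.708 − 112.306·7.334 = -4974.031668
x = (-645.862085·46.708 − 112.306·-134.299205) / -4974.031668 = 3.032614
y = (-88.858·-134.299205 − -645.862085·7.334) / -4974.031668 = -3.351469
|P − Q| = √((3.032614 − 21.911)² + (-3.351469 − -35.029)²) = 36.876272

36.876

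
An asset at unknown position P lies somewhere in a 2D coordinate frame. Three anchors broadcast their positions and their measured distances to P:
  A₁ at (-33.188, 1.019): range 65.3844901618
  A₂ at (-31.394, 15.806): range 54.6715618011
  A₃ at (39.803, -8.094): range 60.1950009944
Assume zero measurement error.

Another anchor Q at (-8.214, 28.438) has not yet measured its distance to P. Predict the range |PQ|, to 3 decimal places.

28.490

eq1: (x + 33.188)² + (y − 1.019)² = 65.3844901618²
eq2: (x + 31.394)² + (y − 15.806)² = 54.6715618011²
eq3: (x − 39.803)² + (y + 8.094)² = 60.1950009944²
eq3−eq2, eq3−eq1 (x²,y² cancel):
  -142.394·x + 47.800·y = 220.079702
  -145.982·x + 18.226·y = -1199.003349
det = -142.394·18.226 − 47.800·-145.982 = 4382.666556
x = (220.079702·18.226 − 47.800·-1199.003349) / 4382.666556 = 13.992288
y = (-142.394·-1199.003349 − 220.079702·-145.982) / 4382.666556 = 46.286560
|P − Q| = √((13.992288 − -8.214)² + (46.286560 − 28.438)²) = 28.490179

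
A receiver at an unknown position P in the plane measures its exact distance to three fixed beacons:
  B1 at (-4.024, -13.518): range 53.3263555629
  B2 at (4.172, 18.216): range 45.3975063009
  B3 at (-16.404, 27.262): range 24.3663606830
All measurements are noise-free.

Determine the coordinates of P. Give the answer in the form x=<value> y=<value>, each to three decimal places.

eq1: (x + 4.024)² + (y + 13.518)² = 53.3263555629²
eq2: (x − 4.172)² + (y − 18.216)² = 45.3975063009²
eq3: (x + 16.404)² + (y − 27.262)² = 24.3663606830²
eq1−eq2, eq1−eq3 (x²,y² cancel):
  16.392·x + 63.468·y = 933.065959
  -24.760·x + 81.560·y = 3063.359625
det = 16.392·81.560 − 63.468·-24.760 = 2908.399200
x = (933.065959·81.560 − 63.468·3063.359625) / 2908.399200 = -40.683703
y = (16.392·3063.359625 − 933.065959·-24.760) / 2908.399200 = 25.208817

x=-40.684 y=25.209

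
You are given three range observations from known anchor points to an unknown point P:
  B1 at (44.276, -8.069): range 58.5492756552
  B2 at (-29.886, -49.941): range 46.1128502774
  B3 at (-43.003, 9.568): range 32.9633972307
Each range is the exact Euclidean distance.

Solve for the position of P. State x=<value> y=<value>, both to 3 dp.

x=-14.254 y=-6.559

eq1: (x − 44.276)² + (y + 8.069)² = 58.5492756552²
eq2: (x + 29.886)² + (y + 49.941)² = 46.1128502774²
eq3: (x + 43.003)² + (y − 9.568)² = 32.9633972307²
eq2−eq1, eq2−eq3 (x²,y² cancel):
  148.324·x + 83.744·y = -2663.426259
  -26.234·x + 119.018·y = -406.662440
det = 148.324·119.018 − 83.744·-26.234 = 19850.165928
x = (-2663.426259·119.018 − 83.744·-406.662440) / 19850.165928 = -14.253792
y = (148.324·-406.662440 − -2663.426259·-26.234) / 19850.165928 = -6.558642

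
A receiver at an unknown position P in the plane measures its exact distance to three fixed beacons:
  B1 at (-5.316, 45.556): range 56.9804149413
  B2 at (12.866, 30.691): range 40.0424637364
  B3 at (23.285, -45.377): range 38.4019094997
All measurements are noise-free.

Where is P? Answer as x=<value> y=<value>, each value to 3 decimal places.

x=10.225 y=-9.264

eq1: (x + 5.316)² + (y − 45.556)² = 56.9804149413²
eq2: (x − 12.866)² + (y − 30.691)² = 40.0424637364²
eq3: (x − 23.285)² + (y + 45.377)² = 38.4019094997²
eq2−eq3, eq2−eq1 (x²,y² cancel):
  20.838·x − 152.136·y = 1622.484166
  -36.364·x + 29.730·y = -647.231230
det = 20.838·29.730 − -152.136·-36.364 = -4912.759764
x = (1622.484166·29.730 − -152.136·-647.231230) / -4912.759764 = 10.224542
y = (20.838·-647.231230 − 1622.484166·-36.364) / -4912.759764 = -9.264245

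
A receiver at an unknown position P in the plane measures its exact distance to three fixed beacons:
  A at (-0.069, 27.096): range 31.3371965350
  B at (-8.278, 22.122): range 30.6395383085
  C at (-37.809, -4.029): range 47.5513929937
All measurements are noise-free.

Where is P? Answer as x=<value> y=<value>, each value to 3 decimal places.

eq1: (x + 0.069)² + (y − 27.096)² = 31.3371965350²
eq2: (x + 8.278)² + (y − 22.122)² = 30.6395383085²
eq3: (x + 37.809)² + (y + 4.029)² = 47.5513929937²
eq1−eq2, eq1−eq3 (x²,y² cancel):
  -16.418·x − 9.948·y = -133.051230
  -75.480·x − 62.250·y = -567.559744
det = -16.418·-62.250 − -9.948·-75.480 = 271.145460
x = (-133.051230·-62.250 − -9.948·-567.559744) / 271.145460 = 9.723027
y = (-16.418·-567.559744 − -133.051230·-75.480) / 271.145460 = -2.672038

x=9.723 y=-2.672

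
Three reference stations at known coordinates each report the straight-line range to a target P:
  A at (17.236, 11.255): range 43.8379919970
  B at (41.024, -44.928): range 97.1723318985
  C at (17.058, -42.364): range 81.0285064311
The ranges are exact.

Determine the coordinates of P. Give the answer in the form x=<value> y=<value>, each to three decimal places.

eq1: (x − 17.236)² + (y − 11.255)² = 43.8379919970²
eq2: (x − 41.024)² + (y + 44.928)² = 97.1723318985²
eq3: (x − 17.058)² + (y + 42.364)² = 81.0285064311²
eq3−eq1, eq3−eq2 (x²,y² cancel):
  0.356·x + 107.238·y = 2981.920173
  47.932·x − 5.128·y = -1261.033332
det = 0.356·-5.128 − 107.238·47.932 = -5141.957384
x = (2981.920173·-5.128 − 107.238·-1261.033332) / -5141.957384 = -23.325632
y = (0.356·-1261.033332 − 2981.920173·47.932) / -5141.957384 = 27.883997

x=-23.326 y=27.884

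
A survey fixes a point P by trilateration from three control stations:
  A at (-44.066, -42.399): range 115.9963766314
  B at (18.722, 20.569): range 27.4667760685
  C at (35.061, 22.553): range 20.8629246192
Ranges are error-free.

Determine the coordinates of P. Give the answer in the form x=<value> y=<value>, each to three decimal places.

x=34.008 y=43.389

eq1: (x + 44.066)² + (y + 42.399)² = 115.9963766314²
eq2: (x − 18.722)² + (y − 20.569)² = 27.4667760685²
eq3: (x − 35.061)² + (y − 22.553)² = 20.8629246192²
eq3−eq1, eq3−eq2 (x²,y² cancel):
  -158.254·x − 129.904·y = -11018.321741
  -32.678·x − 3.968·y = -1283.476649
det = -158.254·-3.968 − -129.904·-32.678 = -3617.051040
x = (-11018.321741·-3.968 − -129.904·-1283.476649) / -3617.051040 = 34.007828
y = (-158.254·-1283.476649 − -11018.321741·-32.678) / -3617.051040 = 43.389325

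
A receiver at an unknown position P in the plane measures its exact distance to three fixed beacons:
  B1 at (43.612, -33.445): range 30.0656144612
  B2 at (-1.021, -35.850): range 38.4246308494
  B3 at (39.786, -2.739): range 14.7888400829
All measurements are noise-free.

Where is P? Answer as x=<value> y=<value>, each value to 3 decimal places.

eq1: (x − 43.612)² + (y + 33.445)² = 30.0656144612²
eq2: (x + 1.021)² + (y + 35.850)² = 38.4246308494²
eq3: (x − 39.786)² + (y + 2.739)² = 14.7888400829²
eq3−eq2, eq3−eq1 (x²,y² cancel):
  -81.614·x − 66.222·y = -1561.905441
  7.652·x − 61.412·y = 744.915270
det = -81.614·-61.412 − -66.222·7.652 = 5518.809712
x = (-1561.905441·-61.412 − -66.222·744.915270) / 5518.809712 = 26.318993
y = (-81.614·744.915270 − -1561.905441·7.652) / 5518.809712 = -8.850426

x=26.319 y=-8.850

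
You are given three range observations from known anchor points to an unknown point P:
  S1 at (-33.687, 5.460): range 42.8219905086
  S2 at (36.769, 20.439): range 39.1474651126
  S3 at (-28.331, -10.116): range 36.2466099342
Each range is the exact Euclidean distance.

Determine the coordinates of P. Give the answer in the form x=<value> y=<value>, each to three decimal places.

x=7.649 y=-5.724

eq1: (x + 33.687)² + (y − 5.460)² = 42.8219905086²
eq2: (x − 36.769)² + (y − 20.439)² = 39.1474651126²
eq3: (x + 28.331)² + (y + 10.116)² = 36.2466099342²
eq1−eq2, eq1−eq3 (x²,y² cancel):
  140.912·x + 29.958·y = 906.285359
  10.712·x − 31.152·y = 260.259587
det = 140.912·-31.152 − 29.958·10.712 = -4710.600720
x = (906.285359·-31.152 − 29.958·260.259587) / -4710.600720 = 7.648591
y = (140.912·260.259587 − 906.285359·10.712) / -4710.600720 = -5.724444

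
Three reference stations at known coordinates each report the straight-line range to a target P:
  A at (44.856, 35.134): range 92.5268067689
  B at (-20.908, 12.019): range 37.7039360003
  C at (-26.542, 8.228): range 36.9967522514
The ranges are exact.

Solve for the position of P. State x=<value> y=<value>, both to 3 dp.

x=-47.604 y=38.644

eq1: (x − 44.856)² + (y − 35.134)² = 92.5268067689²
eq2: (x + 20.908)² + (y − 12.019)² = 37.7039360003²
eq3: (x + 26.542)² + (y − 8.228)² = 36.9967522514²
eq2−eq3, eq2−eq1 (x²,y² cancel):
  -11.268·x − 7.582·y = 243.404036
  131.528·x + 46.230·y = -4474.765314
det = -11.268·46.230 − -7.582·131.528 = 476.325656
x = (243.404036·46.230 − -7.582·-4474.765314) / 476.325656 = -47.604201
y = (-11.268·-4474.765314 − 243.404036·131.528) / 476.325656 = 38.644170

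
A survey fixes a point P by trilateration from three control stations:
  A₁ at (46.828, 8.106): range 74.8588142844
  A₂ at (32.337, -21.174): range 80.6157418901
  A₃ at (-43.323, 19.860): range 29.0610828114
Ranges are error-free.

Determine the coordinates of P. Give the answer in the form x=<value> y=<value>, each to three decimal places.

x=-21.391 y=38.927

eq1: (x − 46.828)² + (y − 8.106)² = 74.8588142844²
eq2: (x − 32.337)² + (y + 21.174)² = 80.6157418901²
eq3: (x + 43.323)² + (y − 19.860)² = 29.0610828114²
eq2−eq1, eq2−eq3 (x²,y² cancel):
  28.982·x + 58.560·y = 1659.604739
  -151.320·x + 82.068·y = 6431.633390
det = 28.982·82.068 − 58.560·-151.320 = 11239.793976
x = (1659.604739·82.068 − 58.560·6431.633390) / 11239.793976 = -21.391496
y = (28.982·6431.633390 − 1659.604739·-151.320) / 11239.793976 = 38.927136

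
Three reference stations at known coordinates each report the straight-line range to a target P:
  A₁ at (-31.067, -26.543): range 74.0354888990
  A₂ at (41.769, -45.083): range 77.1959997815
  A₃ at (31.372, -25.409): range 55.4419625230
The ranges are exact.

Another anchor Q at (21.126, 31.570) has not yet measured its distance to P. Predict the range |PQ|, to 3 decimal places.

4.075

eq1: (x + 31.067)² + (y + 26.543)² = 74.0354888990²
eq2: (x − 41.769)² + (y + 45.083)² = 77.1959997815²
eq3: (x − 31.372)² + (y + 25.409)² = 55.4419625230²
eq3−eq2, eq3−eq1 (x²,y² cancel):
  20.794·x − 39.348·y = -738.104589
  -124.878·x − 2.268·y = -2367.572735
det = 20.794·-2.268 − -39.348·-124.878 = -4960.860336
x = (-738.104589·-2.268 − -39.348·-2367.572735) / -4960.860336 = 18.441404
y = (20.794·-2367.572735 − -738.104589·-124.878) / -4960.860336 = 28.503994
|P − Q| = √((18.441404 − 21.126)² + (28.503994 − 31.570)²) = 4.075224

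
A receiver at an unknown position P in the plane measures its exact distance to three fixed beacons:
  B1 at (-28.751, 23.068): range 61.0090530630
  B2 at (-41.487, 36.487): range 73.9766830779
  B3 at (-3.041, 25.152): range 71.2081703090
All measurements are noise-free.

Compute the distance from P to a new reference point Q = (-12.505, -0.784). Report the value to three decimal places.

eq1: (x + 28.751)² + (y − 23.068)² = 61.0090530630²
eq2: (x + 41.487)² + (y − 36.487)² = 73.9766830779²
eq3: (x + 3.041)² + (y − 25.152)² = 71.2081703090²
eq2−eq1, eq2−eq3 (x²,y² cancel):
  25.472·x − 26.838·y = 56.725371
  76.892·x − 22.670·y = -2008.655433
det = 25.472·-22.670 − -26.838·76.892 = 1486.177256
x = (56.725371·-22.670 − -26.838·-2008.655433) / 1486.177256 = -37.138409
y = (25.472·-2008.655433 − 56.725371·76.892) / 1486.177256 = -37.361760
|P − Q| = √((-37.138409 − -12.505)² + (-37.361760 − -0.784)²) = 44.099177

44.099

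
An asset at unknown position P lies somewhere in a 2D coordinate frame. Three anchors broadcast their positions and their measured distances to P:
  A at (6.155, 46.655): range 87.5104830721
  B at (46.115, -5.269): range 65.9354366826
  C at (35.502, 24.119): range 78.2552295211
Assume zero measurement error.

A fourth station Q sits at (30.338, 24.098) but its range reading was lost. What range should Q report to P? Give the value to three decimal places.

75.327

eq1: (x − 6.155)² + (y − 46.655)² = 87.5104830721²
eq2: (x − 46.115)² + (y + 5.269)² = 65.9354366826²
eq3: (x − 35.502)² + (y − 24.119)² = 78.2552295211²
eq3−eq2, eq3−eq1 (x²,y² cancel):
  21.226·x − 58.776·y = 2088.636558
  -58.694·x + 45.072·y = -1161.748815
det = 21.226·45.072 − -58.776·-58.694 = -2493.100272
x = (2088.636558·45.072 − -58.776·-1161.748815) / -2493.100272 = -10.371054
y = (21.226·-1161.748815 − 2088.636558·-58.694) / -2493.100272 = -39.280872
|P − Q| = √((-10.371054 − 30.338)² + (-39.280872 − 24.098)²) = 75.326679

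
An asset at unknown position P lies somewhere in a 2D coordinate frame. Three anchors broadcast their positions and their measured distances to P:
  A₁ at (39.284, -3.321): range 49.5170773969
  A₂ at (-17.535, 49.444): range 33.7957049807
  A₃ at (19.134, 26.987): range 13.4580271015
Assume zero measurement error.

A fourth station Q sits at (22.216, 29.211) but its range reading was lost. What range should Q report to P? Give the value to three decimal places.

eq1: (x − 39.284)² + (y + 3.321)² = 49.5170773969²
eq2: (x + 17.535)² + (y − 49.444)² = 33.7957049807²
eq3: (x − 19.134)² + (y − 26.987)² = 13.4580271015²
eq1−eq3, eq1−eq2 (x²,y² cancel):
  -40.300·x + 60.616·y = 1810.968888
  -113.638·x + 105.530·y = 2507.714943
det = -40.300·105.530 − 60.616·-113.638 = 2635.422008
x = (1810.968888·105.530 − 60.616·2507.714943) / 2635.422008 = 14.837813
y = (-40.300·2507.714943 − 1810.968888·-113.638) / 2635.422008 = 39.740873
|P − Q| = √((14.837813 − 22.216)² + (39.740873 − 29.211)²) = 12.857522

12.858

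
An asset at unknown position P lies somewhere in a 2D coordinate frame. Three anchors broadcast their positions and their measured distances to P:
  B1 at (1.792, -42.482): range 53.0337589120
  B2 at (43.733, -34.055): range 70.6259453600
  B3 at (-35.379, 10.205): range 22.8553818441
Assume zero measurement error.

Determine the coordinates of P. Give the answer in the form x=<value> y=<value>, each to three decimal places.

x=-12.582 y=8.567

eq1: (x − 1.792)² + (y + 42.482)² = 53.0337589120²
eq2: (x − 43.733)² + (y + 34.055)² = 70.6259453600²
eq3: (x + 35.379)² + (y − 10.205)² = 22.8553818441²
eq3−eq2, eq3−eq1 (x²,y² cancel):
  158.224·x − 88.520·y = -2749.153031
  74.342·x − 105.374·y = -1838.095183
det = 158.224·-105.374 − -88.520·74.342 = -10091.941936
x = (-2749.153031·-105.374 − -88.520·-1838.095183) / -10091.941936 = -12.582421
y = (158.224·-1838.095183 − -2749.153031·74.342) / -10091.941936 = 8.566561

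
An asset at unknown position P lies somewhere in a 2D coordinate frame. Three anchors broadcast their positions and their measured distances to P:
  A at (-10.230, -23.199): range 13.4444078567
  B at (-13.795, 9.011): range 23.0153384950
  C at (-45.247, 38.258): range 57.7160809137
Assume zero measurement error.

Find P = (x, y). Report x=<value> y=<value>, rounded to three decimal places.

eq1: (x + 10.230)² + (y + 23.199)² = 13.4444078567²
eq2: (x + 13.795)² + (y − 9.011)² = 23.0153384950²
eq3: (x + 45.247)² + (y − 38.258)² = 57.7160809137²
eq3−eq2, eq3−eq1 (x²,y² cancel):
  62.904·x − 58.494·y = -438.025237
  70.034·x − 122.914·y = 282.274821
det = 62.904·-122.914 − -58.494·70.034 = -3635.213460
x = (-438.025237·-122.914 − -58.494·282.274821) / -3635.213460 = -19.352596
y = (62.904·282.274821 − -438.025237·70.034) / -3635.213460 = -13.323255

x=-19.353 y=-13.323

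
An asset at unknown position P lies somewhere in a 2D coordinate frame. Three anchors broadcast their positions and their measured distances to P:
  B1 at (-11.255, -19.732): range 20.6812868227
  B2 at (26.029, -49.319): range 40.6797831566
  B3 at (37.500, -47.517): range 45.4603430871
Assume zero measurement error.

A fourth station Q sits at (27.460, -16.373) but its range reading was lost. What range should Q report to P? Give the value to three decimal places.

19.587

eq1: (x + 11.255)² + (y + 19.732)² = 20.6812868227²
eq2: (x − 26.029)² + (y + 49.319)² = 40.6797831566²
eq3: (x − 37.500)² + (y + 47.517)² = 45.4603430871²
eq3−eq2, eq3−eq1 (x²,y² cancel):
  -22.942·x − 3.604·y = -142.444651
  -97.510·x + 55.570·y = -1509.161271
det = -22.942·55.570 − -3.604·-97.510 = -1626.312980
x = (-142.444651·55.570 − -3.604·-1509.161271) / -1626.312980 = 8.211621
y = (-22.942·-1509.161271 − -142.444651·-97.510) / -1626.312980 = -12.748715
|P − Q| = √((8.211621 − 27.460)² + (-12.748715 − -16.373)²) = 19.586616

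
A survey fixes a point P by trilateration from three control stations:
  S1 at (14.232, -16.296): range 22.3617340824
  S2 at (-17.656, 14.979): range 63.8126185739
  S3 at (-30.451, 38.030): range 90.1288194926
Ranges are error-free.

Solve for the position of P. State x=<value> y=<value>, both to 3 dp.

x=17.225 y=-38.457

eq1: (x − 14.232)² + (y + 16.296)² = 22.3617340824²
eq2: (x + 17.656)² + (y − 14.979)² = 63.8126185739²
eq3: (x + 30.451)² + (y − 38.030)² = 90.1288194926²
eq3−eq1, eq3−eq2 (x²,y² cancel):
  89.366·x − 108.652·y = 5717.722091
  25.590·x − 46.102·y = 2213.714290
det = 89.366·-46.102 − -108.652·25.590 = -1339.546652
x = (5717.722091·-46.102 − -108.652·2213.714290) / -1339.546652 = 17.225185
y = (89.366·2213.714290 − 5717.722091·25.590) / -1339.546652 = -38.456505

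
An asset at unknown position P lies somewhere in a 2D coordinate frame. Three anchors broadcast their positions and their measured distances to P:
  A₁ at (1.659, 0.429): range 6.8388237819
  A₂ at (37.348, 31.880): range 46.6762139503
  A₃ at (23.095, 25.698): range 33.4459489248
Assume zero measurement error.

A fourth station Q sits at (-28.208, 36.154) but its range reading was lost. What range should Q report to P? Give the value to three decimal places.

eq1: (x − 1.659)² + (y − 0.429)² = 6.8388237819²
eq2: (x − 37.348)² + (y − 31.880)² = 46.6762139503²
eq3: (x − 23.095)² + (y − 25.698)² = 33.4459489248²
eq1−eq3, eq1−eq2 (x²,y² cancel):
  42.872·x + 50.538·y = 118.967918
  71.378·x + 62.902·y = 276.371744
det = 42.872·62.902 − 50.538·71.378 = -910.566820
x = (118.967918·62.902 − 50.538·276.371744) / -910.566820 = 7.120790
y = (42.872·276.371744 − 118.967918·71.378) / -910.566820 = -3.686624
|P − Q| = √((7.120790 − -28.208)² + (-3.686624 − 36.154)²) = 53.248462

53.248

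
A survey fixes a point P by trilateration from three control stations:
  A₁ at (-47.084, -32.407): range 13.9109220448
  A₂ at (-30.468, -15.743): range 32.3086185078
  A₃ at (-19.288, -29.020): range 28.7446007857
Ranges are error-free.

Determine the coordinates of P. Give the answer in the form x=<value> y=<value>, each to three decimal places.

eq1: (x + 47.084)² + (y + 32.407)² = 13.9109220448²
eq2: (x + 30.468)² + (y + 15.743)² = 32.3086185078²
eq3: (x + 19.288)² + (y + 29.020)² = 28.7446007857²
eq1−eq2, eq1−eq3 (x²,y² cancel):
  33.232·x + 33.328·y = -2941.308710
  55.592·x + 6.774·y = -2685.667683
det = 33.232·6.774 − 33.328·55.592 = -1627.656608
x = (-2941.308710·6.774 − 33.328·-2685.667683) / -1627.656608 = -42.750729
y = (33.232·-2685.667683 − -2941.308710·55.592) / -1627.656608 = -45.625794

x=-42.751 y=-45.626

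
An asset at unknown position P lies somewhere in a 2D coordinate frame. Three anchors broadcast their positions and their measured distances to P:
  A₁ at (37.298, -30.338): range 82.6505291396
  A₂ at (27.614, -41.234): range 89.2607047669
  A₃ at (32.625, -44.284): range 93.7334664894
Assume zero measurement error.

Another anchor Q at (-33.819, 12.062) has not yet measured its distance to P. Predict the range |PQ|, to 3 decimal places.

eq1: (x − 37.298)² + (y + 30.338)² = 82.6505291396²
eq2: (x − 27.614)² + (y + 41.234)² = 89.2607047669²
eq3: (x − 32.625)² + (y + 44.284)² = 93.7334664894²
eq2−eq3, eq2−eq1 (x²,y² cancel):
  10.022·x − 6.100·y = -255.801796
  19.368·x + 21.792·y = 985.122744
det = 10.022·21.792 − -6.100·19.368 = 336.544224
x = (-255.801796·21.792 − -6.100·985.122744) / 336.544224 = 1.292003
y = (10.022·985.122744 − -255.801796·19.368) / 336.544224 = 44.057417
|P − Q| = √((1.292003 − -33.819)² + (44.057417 − 12.062)²) = 47.502518

47.503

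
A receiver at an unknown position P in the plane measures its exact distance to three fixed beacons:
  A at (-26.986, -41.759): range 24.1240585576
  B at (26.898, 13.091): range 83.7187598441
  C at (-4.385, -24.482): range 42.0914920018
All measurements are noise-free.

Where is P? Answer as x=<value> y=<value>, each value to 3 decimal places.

eq1: (x + 26.986)² + (y + 41.759)² = 24.1240585576²
eq2: (x − 26.898)² + (y − 13.091)² = 83.7187598441²
eq3: (x + 4.385)² + (y + 24.482)² = 42.0914920018²
eq2−eq3, eq2−eq1 (x²,y² cancel):
  -62.566·x − 75.146·y = 4960.856915
  -107.768·x − 109.700·y = 8004.042141
det = -62.566·-109.700 − -75.146·-107.768 = -1234.843928
x = (4960.856915·-109.700 − -75.146·8004.042141) / -1234.843928 = -46.374887
y = (-62.566·8004.042141 − 4960.856915·-107.768) / -1234.843928 = -27.404862

x=-46.375 y=-27.405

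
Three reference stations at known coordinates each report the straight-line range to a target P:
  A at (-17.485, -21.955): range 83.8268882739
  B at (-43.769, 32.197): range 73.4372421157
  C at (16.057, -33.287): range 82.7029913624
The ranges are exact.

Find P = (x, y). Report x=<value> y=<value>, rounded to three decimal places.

x=27.819 y=48.575

eq1: (x + 17.485)² + (y + 21.955)² = 83.8268882739²
eq2: (x + 43.769)² + (y − 32.197)² = 73.4372421157²
eq3: (x − 16.057)² + (y + 33.287)² = 82.7029913624²
eq1−eq3, eq1−eq2 (x²,y² cancel):
  67.084·x − 22.664·y = 765.266785
  -52.568·x + 108.304·y = 3798.543588
det = 67.084·108.304 − -22.664·-52.568 = 6074.064384
x = (765.266785·108.304 − -22.664·3798.543588) / 6074.064384 = 27.818547
y = (67.084·3798.543588 − 765.266785·-52.568) / 6074.064384 = 48.575389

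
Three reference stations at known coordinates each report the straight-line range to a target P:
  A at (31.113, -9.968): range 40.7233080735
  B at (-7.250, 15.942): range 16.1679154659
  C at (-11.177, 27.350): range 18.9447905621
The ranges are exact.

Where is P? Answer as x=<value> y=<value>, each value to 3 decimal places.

eq1: (x − 31.113)² + (y + 9.968)² = 40.7233080735²
eq2: (x + 7.250)² + (y − 15.942)² = 16.1679154659²
eq3: (x + 11.177)² + (y − 27.350)² = 18.9447905621²
eq3−eq2, eq3−eq1 (x²,y² cancel):
  7.854·x − 22.816·y = -468.734366
  84.580·x − 74.636·y = -1105.050767
det = 7.854·-74.636 − -22.816·84.580 = 1343.586136
x = (-468.734366·-74.636 − -22.816·-1105.050767) / 1343.586136 = 7.272790
y = (7.854·-1105.050767 − -468.734366·84.580) / 1343.586136 = 23.047636

x=7.273 y=23.048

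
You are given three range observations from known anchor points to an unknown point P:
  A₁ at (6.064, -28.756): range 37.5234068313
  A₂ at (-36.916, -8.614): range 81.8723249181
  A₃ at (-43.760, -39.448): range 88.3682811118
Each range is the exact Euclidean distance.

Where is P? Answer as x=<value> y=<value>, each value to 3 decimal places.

x=43.365 y=-24.677

eq1: (x − 6.064)² + (y + 28.756)² = 37.5234068313²
eq2: (x + 36.916)² + (y + 8.614)² = 81.8723249181²
eq3: (x + 43.760)² + (y + 39.448)² = 88.3682811118²
eq1−eq2, eq1−eq3 (x²,y² cancel):
  -85.960·x + 40.284·y = -4721.759107
  -99.648·x − 21.384·y = -3793.544374
det = -85.960·-21.384 − 40.284·-99.648 = 5852.388672
x = (-4721.759107·-21.384 − 40.284·-3793.544374) / 5852.388672 = 43.365069
y = (-85.960·-3793.544374 − -4721.759107·-99.648) / 5852.388672 = -24.677236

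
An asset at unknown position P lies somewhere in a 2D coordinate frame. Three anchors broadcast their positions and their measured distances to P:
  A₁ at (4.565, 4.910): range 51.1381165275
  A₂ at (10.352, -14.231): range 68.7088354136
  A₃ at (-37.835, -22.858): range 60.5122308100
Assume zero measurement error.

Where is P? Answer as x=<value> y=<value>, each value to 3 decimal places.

eq1: (x − 4.565)² + (y − 4.910)² = 51.1381165275²
eq2: (x − 10.352)² + (y + 14.231)² = 68.7088354136²
eq3: (x + 37.835)² + (y + 22.858)² = 60.5122308100²
eq2−eq1, eq2−eq3 (x²,y² cancel):
  -11.574·x + 38.282·y = 1841.059162
  -96.374·x − 17.254·y = 2703.464110
det = -11.574·-17.254 − 38.282·-96.374 = 3889.087264
x = (1841.059162·-17.254 − 38.282·2703.464110) / 3889.087264 = -34.779278
y = (-11.574·2703.464110 − 1841.059162·-96.374) / 3889.087264 = 37.577028

x=-34.779 y=37.577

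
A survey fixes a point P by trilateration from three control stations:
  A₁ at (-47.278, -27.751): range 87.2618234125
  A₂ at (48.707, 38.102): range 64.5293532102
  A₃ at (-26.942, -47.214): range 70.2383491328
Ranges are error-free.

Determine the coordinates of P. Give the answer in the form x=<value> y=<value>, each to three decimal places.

eq1: (x + 47.278)² + (y + 27.751)² = 87.2618234125²
eq2: (x − 48.707)² + (y − 38.102)² = 64.5293532102²
eq3: (x + 26.942)² + (y + 47.214)² = 70.2383491328²
eq1−eq3, eq1−eq2 (x²,y² cancel):
  40.672·x − 38.926·y = 2630.906011
  191.970·x + 131.706·y = 4269.395368
det = 40.672·131.706 − -38.926·191.970 = 12829.370652
x = (2630.906011·131.706 − -38.926·4269.395368) / 12829.370652 = 39.962723
y = (40.672·4269.395368 − 2630.906011·191.970) / 12829.370652 = -25.832146

x=39.963 y=-25.832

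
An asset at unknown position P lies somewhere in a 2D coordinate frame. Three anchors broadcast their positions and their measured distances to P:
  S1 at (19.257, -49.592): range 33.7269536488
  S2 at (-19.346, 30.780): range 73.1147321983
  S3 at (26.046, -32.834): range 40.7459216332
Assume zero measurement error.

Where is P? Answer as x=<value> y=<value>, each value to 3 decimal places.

x=-13.630 y=-42.111

eq1: (x − 19.257)² + (y + 49.592)² = 33.7269536488²
eq2: (x + 19.346)² + (y − 30.780)² = 73.1147321983²
eq3: (x − 26.046)² + (y + 32.834)² = 40.7459216332²
eq1−eq2, eq1−eq3 (x²,y² cancel):
  -77.206·x + 160.744·y = -5716.779059
  13.578·x + 33.516·y = -1596.455568
det = -77.206·33.516 − 160.744·13.578 = -4770.218328
x = (-5716.779059·33.516 − 160.744·-1596.455568) / -4770.218328 = -13.629793
y = (-77.206·-1596.455568 − -5716.779059·13.578) / -4770.218328 = -42.110939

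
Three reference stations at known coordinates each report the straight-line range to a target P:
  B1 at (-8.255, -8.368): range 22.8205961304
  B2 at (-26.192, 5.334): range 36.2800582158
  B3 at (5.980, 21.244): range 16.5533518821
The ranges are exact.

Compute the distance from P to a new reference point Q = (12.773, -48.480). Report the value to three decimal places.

eq1: (x + 8.255)² + (y + 8.368)² = 22.8205961304²
eq2: (x + 26.192)² + (y − 5.334)² = 36.2800582158²
eq3: (x − 5.980)² + (y − 21.244)² = 16.5533518821²
eq3−eq2, eq3−eq1 (x²,y² cancel):
  -64.344·x − 31.820·y = -814.824682
  -28.470·x − 59.224·y = -595.665636
det = -64.344·-59.224 − -31.820·-28.470 = 2904.793656
x = (-814.824682·-59.224 − -31.820·-595.665636) / 2904.793656 = 10.087841
y = (-64.344·-595.665636 − -814.824682·-28.470) / 2904.793656 = 5.208443
|P − Q| = √((10.087841 − 12.773)² + (5.208443 − -48.480)²) = 53.755548

53.756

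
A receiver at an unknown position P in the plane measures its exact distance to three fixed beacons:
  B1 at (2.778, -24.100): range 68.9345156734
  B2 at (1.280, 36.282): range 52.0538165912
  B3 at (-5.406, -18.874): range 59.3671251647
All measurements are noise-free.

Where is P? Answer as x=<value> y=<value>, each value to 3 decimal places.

x=-48.703 y=21.744

eq1: (x − 2.778)² + (y + 24.100)² = 68.9345156734²
eq2: (x − 1.280)² + (y − 36.282)² = 52.0538165912²
eq3: (x + 5.406)² + (y + 18.874)² = 59.3671251647²
eq1−eq2, eq1−eq3 (x²,y² cancel):
  -2.996·x + 120.764·y = 2771.862269
  -16.368·x + 10.452·y = 1024.437329
det = -2.996·10.452 − 120.764·-16.368 = 1945.350960
x = (2771.862269·10.452 − 120.764·1024.437329) / 1945.350960 = -48.702598
y = (-2.996·1024.437329 − 2771.862269·-16.368) / 1945.350960 = 21.744471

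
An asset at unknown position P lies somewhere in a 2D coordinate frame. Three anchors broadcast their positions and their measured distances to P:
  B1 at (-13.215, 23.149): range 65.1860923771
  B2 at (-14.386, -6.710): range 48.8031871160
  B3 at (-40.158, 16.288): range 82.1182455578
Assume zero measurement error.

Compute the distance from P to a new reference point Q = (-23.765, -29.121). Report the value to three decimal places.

eq1: (x + 13.215)² + (y − 23.149)² = 65.1860923771²
eq2: (x + 14.386)² + (y + 6.710)² = 48.8031871160²
eq3: (x + 40.158)² + (y − 16.288)² = 82.1182455578²
eq2−eq3, eq2−eq1 (x²,y² cancel):
  -51.544·x + 45.996·y = -2735.672369
  2.342·x + 59.718·y = -1408.944237
det = -51.544·59.718 − 45.996·2.342 = -3185.827224
x = (-2735.672369·59.718 − 45.996·-1408.944237) / -3185.827224 = 30.937988
y = (-51.544·-1408.944237 − -2735.672369·2.342) / -3185.827224 = -24.806608
|P − Q| = √((30.937988 − -23.765)² + (-24.806608 − -29.121)²) = 54.872861

54.873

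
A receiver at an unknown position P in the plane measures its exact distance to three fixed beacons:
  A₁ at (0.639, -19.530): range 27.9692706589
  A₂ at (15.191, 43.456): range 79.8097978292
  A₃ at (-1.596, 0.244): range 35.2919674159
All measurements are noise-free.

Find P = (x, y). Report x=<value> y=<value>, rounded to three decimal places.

eq1: (x − 0.639)² + (y + 19.530)² = 27.9692706589²
eq2: (x − 15.191)² + (y − 43.456)² = 79.8097978292²
eq3: (x + 1.596)² + (y − 0.244)² = 35.2919674159²
eq3−eq1, eq3−eq2 (x²,y² cancel):
  4.470·x − 39.548·y = 842.465332
  33.574·x + 86.424·y = -3007.497200
det = 4.470·86.424 − -39.548·33.574 = 1714.099832
x = (842.465332·86.424 − -39.548·-3007.497200) / 1714.099832 = -26.912829
y = (4.470·-3007.497200 − 842.465332·33.574) / 1714.099832 = -24.344232

x=-26.913 y=-24.344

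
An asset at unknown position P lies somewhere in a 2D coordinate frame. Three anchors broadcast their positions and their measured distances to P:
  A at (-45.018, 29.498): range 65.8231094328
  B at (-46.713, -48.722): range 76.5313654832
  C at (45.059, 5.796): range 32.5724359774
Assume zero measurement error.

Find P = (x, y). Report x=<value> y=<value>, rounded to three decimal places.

eq1: (x + 45.018)² + (y − 29.498)² = 65.8231094328²
eq2: (x + 46.713)² + (y + 48.722)² = 76.5313654832²
eq3: (x − 45.059)² + (y − 5.796)² = 32.5724359774²
eq3−eq2, eq3−eq1 (x²,y² cancel):
  -183.544·x − 109.036·y = -2304.055761
  -180.154·x + 47.404·y = -2438.872919
det = -183.544·47.404 − -109.036·-180.154 = -28343.991320
x = (-2304.055761·47.404 − -109.036·-2438.872919) / -28343.991320 = 13.235483
y = (-183.544·-2438.872919 − -2304.055761·-180.154) / -28343.991320 = -1.148590

x=13.235 y=-1.149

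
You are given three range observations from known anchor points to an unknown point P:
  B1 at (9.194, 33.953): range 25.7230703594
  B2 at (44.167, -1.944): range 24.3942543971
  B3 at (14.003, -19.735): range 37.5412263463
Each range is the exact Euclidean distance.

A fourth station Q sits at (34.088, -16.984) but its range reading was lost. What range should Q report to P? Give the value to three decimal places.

33.192

eq1: (x − 9.194)² + (y − 33.953)² = 25.7230703594²
eq2: (x − 44.167)² + (y + 1.944)² = 24.3942543971²
eq3: (x − 14.003)² + (y + 19.735)² = 37.5412263463²
eq1−eq3, eq1−eq2 (x²,y² cancel):
  9.618·x − 107.376·y = -1399.448938
  69.946·x − 71.794·y = 783.763881
det = 9.618·-71.794 − -107.376·69.946 = 6820.007004
x = (-1399.448938·-71.794 − -107.376·783.763881) / 6820.007004 = 27.071742
y = (9.618·783.763881 − -1399.448938·69.946) / 6820.007004 = 15.458063
|P − Q| = √((27.071742 − 34.088)² + (15.458063 − -16.984)²) = 33.192097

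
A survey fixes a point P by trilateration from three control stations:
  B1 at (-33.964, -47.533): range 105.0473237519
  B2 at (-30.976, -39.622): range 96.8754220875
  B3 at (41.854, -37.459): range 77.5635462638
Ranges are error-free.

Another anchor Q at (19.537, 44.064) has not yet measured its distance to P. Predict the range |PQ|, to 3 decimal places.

eq1: (x + 33.964)² + (y + 47.533)² = 105.0473237519²
eq2: (x + 30.976)² + (y + 39.622)² = 96.8754220875²
eq3: (x − 41.854)² + (y + 37.459)² = 77.5635462638²
eq1−eq3, eq1−eq2 (x²,y² cancel):
  151.636·x + 20.148·y = 4760.831130
  5.976·x + 15.822·y = 766.568898
det = 151.636·15.822 − 20.148·5.976 = 2278.780344
x = (4760.831130·15.822 − 20.148·766.568898) / 2278.780344 = 26.277671
y = (151.636·766.568898 − 4760.831130·5.976) / 2278.780344 = 38.524430
|P − Q| = √((26.277671 − 19.537)² + (38.524430 − 44.064)²) = 8.724877

8.725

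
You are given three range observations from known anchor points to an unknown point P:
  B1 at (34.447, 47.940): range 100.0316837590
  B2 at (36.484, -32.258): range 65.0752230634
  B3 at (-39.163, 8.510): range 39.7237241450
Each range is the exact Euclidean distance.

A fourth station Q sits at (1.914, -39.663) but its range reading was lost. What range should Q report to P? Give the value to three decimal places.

eq1: (x − 34.447)² + (y − 47.940)² = 100.0316837590²
eq2: (x − 36.484)² + (y + 32.258)² = 65.0752230634²
eq3: (x + 39.163)² + (y − 8.510)² = 39.7237241450²
eq3−eq2, eq3−eq1 (x²,y² cancel):
  151.294·x − 81.536·y = -1891.310246
  147.220·x + 78.860·y = -6549.684756
det = 151.294·78.860 − -81.536·147.220 = 23934.774760
x = (-1891.310246·78.860 − -81.536·-6549.684756) / 23934.774760 = -28.543566
y = (151.294·-6549.684756 − -1891.310246·147.220) / 23934.774760 = -29.767956
|P − Q| = √((-28.543566 − 1.914)² + (-29.767956 − -39.663)²) = 32.024603

32.025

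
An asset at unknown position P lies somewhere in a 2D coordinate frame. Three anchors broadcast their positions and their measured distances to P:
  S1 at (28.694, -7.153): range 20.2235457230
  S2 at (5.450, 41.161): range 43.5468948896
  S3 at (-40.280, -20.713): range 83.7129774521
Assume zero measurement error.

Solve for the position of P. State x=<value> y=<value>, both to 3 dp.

eq1: (x − 28.694)² + (y + 7.153)² = 20.2235457230²
eq2: (x − 5.450)² + (y − 41.161)² = 43.5468948896²
eq3: (x + 40.280)² + (y + 20.713)² = 83.7129774521²
eq2−eq1, eq2−eq3 (x²,y² cancel):
  46.488·x − 96.628·y = 637.920877
  -91.460·x − 123.748·y = -4783.954191
det = 46.488·-123.748 − -96.628·-91.460 = -14590.393904
x = (637.920877·-123.748 − -96.628·-4783.954191) / -14590.393904 = 37.093266
y = (46.488·-4783.954191 − 637.920877·-91.460) / -14590.393904 = 11.243851

x=37.093 y=11.244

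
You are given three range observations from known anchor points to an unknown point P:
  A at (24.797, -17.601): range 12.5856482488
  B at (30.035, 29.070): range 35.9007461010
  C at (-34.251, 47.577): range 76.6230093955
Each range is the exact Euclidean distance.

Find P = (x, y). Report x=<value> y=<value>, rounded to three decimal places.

x=20.874 y=-5.642

eq1: (x − 24.797)² + (y + 17.601)² = 12.5856482488²
eq2: (x − 30.035)² + (y − 29.070)² = 35.9007461010²
eq3: (x + 34.251)² + (y − 47.577)² = 76.6230093955²
eq1−eq3, eq1−eq2 (x²,y² cancel):
  -118.096·x + 130.356·y = -3200.671507
  10.476·x + 93.342·y = -307.985314
det = -118.096·93.342 − 130.356·10.476 = -12388.926288
x = (-3200.671507·93.342 − 130.356·-307.985314) / -12388.926288 = 20.874234
y = (-118.096·-307.985314 − -3200.671507·10.476) / -12388.926288 = -5.642302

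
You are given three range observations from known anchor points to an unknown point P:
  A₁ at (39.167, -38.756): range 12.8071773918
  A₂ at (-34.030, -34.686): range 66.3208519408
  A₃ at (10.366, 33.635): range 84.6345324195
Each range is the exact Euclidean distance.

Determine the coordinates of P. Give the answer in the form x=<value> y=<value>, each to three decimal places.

x=30.839 y=-48.486

eq1: (x − 39.167)² + (y + 38.756)² = 12.8071773918²
eq2: (x + 34.030)² + (y + 34.686)² = 66.3208519408²
eq3: (x − 10.366)² + (y − 33.635)² = 84.6345324195²
eq1−eq2, eq1−eq3 (x²,y² cancel):
  -146.394·x + 8.140·y = -4909.353538
  -57.602·x + 144.782·y = -8796.294529
det = -146.394·144.782 − 8.140·-57.602 = -20726.335828
x = (-4909.353538·144.782 − 8.140·-8796.294529) / -20726.335828 = 30.839228
y = (-146.394·-8796.294529 − -4909.353538·-57.602) / -20726.335828 = -48.485954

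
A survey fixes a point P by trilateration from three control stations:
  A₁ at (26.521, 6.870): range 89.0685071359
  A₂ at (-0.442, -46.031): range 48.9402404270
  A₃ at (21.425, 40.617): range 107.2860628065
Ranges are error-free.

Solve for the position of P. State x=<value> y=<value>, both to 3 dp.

x=-49.043 y=-40.281

eq1: (x − 26.521)² + (y − 6.870)² = 89.0685071359²
eq2: (x + 0.442)² + (y + 46.031)² = 48.9402404270²
eq3: (x − 21.425)² + (y − 40.617)² = 107.2860628065²
eq3−eq1, eq3−eq2 (x²,y² cancel):
  10.192·x − 67.494·y = 2218.889336
  -43.734·x − 173.296·y = 9125.429150
det = 10.192·-173.296 − -67.494·-43.734 = -4718.015428
x = (2218.889336·-173.296 − -67.494·9125.429150) / -4718.015428 = -49.043305
y = (10.192·9125.429150 − 2218.889336·-43.734) / -4718.015428 = -40.281191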